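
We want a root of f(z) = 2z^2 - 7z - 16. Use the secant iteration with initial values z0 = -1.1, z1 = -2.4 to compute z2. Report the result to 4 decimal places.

-1.5200

f(-1.1) = -5.880000, f(-2.4) = 12.320000
z2 = -2.400000 − 12.320000·(-2.400000 − (-1.100000)) / (12.320000 − (-5.880000)) = -2.400000 − (-16.016000)/(18.200000) = -1.520000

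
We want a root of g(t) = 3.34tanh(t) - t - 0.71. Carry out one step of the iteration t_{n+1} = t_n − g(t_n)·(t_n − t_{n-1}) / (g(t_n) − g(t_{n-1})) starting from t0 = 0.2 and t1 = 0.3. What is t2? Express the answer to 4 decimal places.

0.3173

g(0.2) = -0.250766, g(0.3) = -0.037016
t2 = 0.300000 − (-0.037016)·(0.300000 − 0.200000) / (-0.037016 − (-0.250766)) = 0.300000 − (-0.003702)/(0.213751) = 0.317317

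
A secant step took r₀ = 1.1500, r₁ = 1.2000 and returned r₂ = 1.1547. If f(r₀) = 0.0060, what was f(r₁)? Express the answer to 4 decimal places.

The secant line through (1.1500, 0.0060) and (1.2000, f(r₁)) crosses zero at r₂ = 1.1547.
So (1.1500, 0.0060), (1.2000, f(r₁)), (1.1547, 0) are collinear:
f(r₁) = 0.0060 · (1.2000 − 1.1547) / (1.1500 − 1.1547) = 0.0060 · (0.045300)/(-0.004700) = -0.057830

-0.0578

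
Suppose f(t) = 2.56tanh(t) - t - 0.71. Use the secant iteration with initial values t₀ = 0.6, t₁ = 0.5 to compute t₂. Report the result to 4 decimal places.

f(0.6) = 0.064847, f(0.5) = -0.026980
t₂ = 0.500000 − (-0.026980)·(0.500000 − 0.600000) / (-0.026980 − 0.064847) = 0.500000 − (0.002698)/(-0.091827) = 0.529381

0.5294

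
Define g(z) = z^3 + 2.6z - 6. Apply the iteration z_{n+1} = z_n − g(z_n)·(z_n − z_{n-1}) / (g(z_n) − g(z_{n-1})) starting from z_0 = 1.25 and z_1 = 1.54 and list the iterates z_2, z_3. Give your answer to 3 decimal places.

g(1.25) = -0.79688, g(1.54) = 1.65626
z_2 = 1.54000 − 1.65626·(1.54000 − 1.25000) / (1.65626 − (-0.79688)) = 1.54000 − (0.48032)/(2.45314) = 1.34420
g(1.34420) = -0.07625
z_3 = 1.34420 − (-0.07625)·(1.34420 − 1.54000) / (-0.07625 − 1.65626) = 1.34420 − (0.01493)/(-1.73252) = 1.35282

1.344, 1.353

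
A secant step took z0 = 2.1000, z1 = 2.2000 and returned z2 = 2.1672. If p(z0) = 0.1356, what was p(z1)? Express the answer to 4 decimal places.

The secant line through (2.1000, 0.1356) and (2.2000, p(z1)) crosses zero at z2 = 2.1672.
So (2.1000, 0.1356), (2.2000, p(z1)), (2.1672, 0) are collinear:
p(z1) = 0.1356 · (2.2000 − 2.1672) / (2.1000 − 2.1672) = 0.1356 · (0.032800)/(-0.067200) = -0.066186

-0.0662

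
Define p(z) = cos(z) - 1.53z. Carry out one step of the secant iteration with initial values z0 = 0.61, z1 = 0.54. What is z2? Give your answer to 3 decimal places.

p(0.61) = -0.11365, p(0.54) = 0.03151
z2 = 0.54000 − 0.03151·(0.54000 − 0.61000) / (0.03151 − (-0.11365)) = 0.54000 − (-0.00221)/(0.14516) = 0.55519

0.555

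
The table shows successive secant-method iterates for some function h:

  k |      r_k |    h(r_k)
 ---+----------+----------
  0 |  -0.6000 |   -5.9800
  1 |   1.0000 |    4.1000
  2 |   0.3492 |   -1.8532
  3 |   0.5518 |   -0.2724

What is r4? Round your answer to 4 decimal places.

0.5867

r4 = 0.5518 − (-0.2724)·(0.5518 − 0.3492) / (-0.2724 − (-1.8532))
   = 0.5518 − (-0.055188)/(1.580800) = 0.586712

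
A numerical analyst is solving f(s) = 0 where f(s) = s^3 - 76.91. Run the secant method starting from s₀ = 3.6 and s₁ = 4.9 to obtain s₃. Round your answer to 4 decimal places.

f(3.6) = -30.254000, f(4.9) = 40.739000
s₂ = 4.900000 − 40.739000·(4.900000 − 3.600000) / (40.739000 − (-30.254000)) = 4.900000 − (52.960700)/(70.993000) = 4.154001
f(4.154001) = -5.229699
s₃ = 4.154001 − (-5.229699)·(4.154001 − 4.900000) / (-5.229699 − 40.739000) = 4.154001 − (3.901350)/(-45.968699) = 4.238871

4.2389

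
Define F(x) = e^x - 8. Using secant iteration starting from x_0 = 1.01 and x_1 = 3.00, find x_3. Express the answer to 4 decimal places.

1.8875

F(1.01) = -5.254399, F(3.00) = 12.085537
x_2 = 3.000000 − 12.085537·(3.000000 − 1.010000) / (12.085537 − (-5.254399)) = 3.000000 − (24.050218)/(17.339936) = 1.613016
F(1.613016) = -2.982079
x_3 = 1.613016 − (-2.982079)·(1.613016 − 3.000000) / (-2.982079 − 12.085537) = 1.613016 − (4.136097)/(-15.067616) = 1.887518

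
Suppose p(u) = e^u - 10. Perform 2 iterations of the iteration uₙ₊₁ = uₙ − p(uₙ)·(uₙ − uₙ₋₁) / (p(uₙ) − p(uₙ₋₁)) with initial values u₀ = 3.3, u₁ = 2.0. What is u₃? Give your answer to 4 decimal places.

2.3238

p(3.3) = 17.112639, p(2.0) = -2.610944
u₂ = 2.000000 − (-2.610944)·(2.000000 − 3.300000) / (-2.610944 − 17.112639) = 2.000000 − (3.394227)/(-19.723583) = 2.172090
p(2.172090) = -1.223394
u₃ = 2.172090 − (-1.223394)·(2.172090 − 2.000000) / (-1.223394 − (-2.610944)) = 2.172090 − (-0.210534)/(1.387550) = 2.323820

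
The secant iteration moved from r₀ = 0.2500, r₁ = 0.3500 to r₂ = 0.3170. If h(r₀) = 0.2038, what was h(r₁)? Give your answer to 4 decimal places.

-0.1004

The secant line through (0.2500, 0.2038) and (0.3500, h(r₁)) crosses zero at r₂ = 0.3170.
So (0.2500, 0.2038), (0.3500, h(r₁)), (0.3170, 0) are collinear:
h(r₁) = 0.2038 · (0.3500 − 0.3170) / (0.2500 − 0.3170) = 0.2038 · (0.033000)/(-0.067000) = -0.100379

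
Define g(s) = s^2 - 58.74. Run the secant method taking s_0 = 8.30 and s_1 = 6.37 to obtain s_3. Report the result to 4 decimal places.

g(8.30) = 10.150000, g(6.37) = -18.163100
s_2 = 6.370000 − (-18.163100)·(6.370000 − 8.300000) / (-18.163100 − 10.150000) = 6.370000 − (35.054783)/(-28.313100) = 7.608112
g(7.608112) = -0.856635
s_3 = 7.608112 − (-0.856635)·(7.608112 − 6.370000) / (-0.856635 − (-18.163100)) = 7.608112 − (-1.060610)/(17.306465) = 7.669396

7.6694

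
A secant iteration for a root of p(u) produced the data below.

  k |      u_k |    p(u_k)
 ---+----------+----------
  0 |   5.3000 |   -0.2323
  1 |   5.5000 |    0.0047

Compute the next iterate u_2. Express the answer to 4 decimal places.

u_2 = 5.5000 − 0.0047·(5.5000 − 5.3000) / (0.0047 − (-0.2323))
   = 5.5000 − (0.000940)/(0.237000) = 5.496034

5.4960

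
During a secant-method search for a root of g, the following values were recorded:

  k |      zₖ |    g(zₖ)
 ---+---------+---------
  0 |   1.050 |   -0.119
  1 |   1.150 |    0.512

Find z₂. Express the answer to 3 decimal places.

1.069

z₂ = 1.150 − 0.512·(1.150 − 1.050) / (0.512 − (-0.119))
   = 1.150 − (0.05120)/(0.63100) = 1.06886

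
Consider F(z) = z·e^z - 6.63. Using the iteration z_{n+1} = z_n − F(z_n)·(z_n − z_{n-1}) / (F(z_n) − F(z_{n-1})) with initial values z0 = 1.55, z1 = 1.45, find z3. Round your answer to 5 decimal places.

F(1.55) = 0.6727788, F(1.45) = -0.4484840
z2 = 1.4500000 − (-0.4484840)·(1.4500000 − 1.5500000) / (-0.4484840 − 0.6727788) = 1.4500000 − (0.0448484)/(-1.1212627) = 1.4899981
F(1.4899981) = -0.0187485
z3 = 1.4899981 − (-0.0187485)·(1.4899981 − 1.4500000) / (-0.0187485 − (-0.4484840)) = 1.4899981 − (-0.0007499)/(0.4297354) = 1.4917432

1.49174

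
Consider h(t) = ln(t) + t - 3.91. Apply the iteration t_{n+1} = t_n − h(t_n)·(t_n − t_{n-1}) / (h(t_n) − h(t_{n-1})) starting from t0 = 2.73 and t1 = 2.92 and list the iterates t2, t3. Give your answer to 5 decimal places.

h(2.73) = -0.1756984, h(2.92) = 0.0815836
t2 = 2.9200000 − 0.0815836·(2.9200000 − 2.7300000) / (0.0815836 − (-0.1756984)) = 2.9200000 − (0.0155009)/(0.2572820) = 2.8597514
h(2.8597514) = 0.0004861
t3 = 2.8597514 − 0.0004861·(2.8597514 − 2.9200000) / (0.0004861 − 0.0815836) = 2.8597514 − (-0.0000293)/(-0.0810976) = 2.8593903

2.85975, 2.85939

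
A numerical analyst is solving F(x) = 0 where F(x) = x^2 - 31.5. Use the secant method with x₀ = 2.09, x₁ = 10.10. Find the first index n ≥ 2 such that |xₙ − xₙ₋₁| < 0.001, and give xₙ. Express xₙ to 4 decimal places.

F(2.09) = -27.131900, F(10.10) = 70.510000
x₂ = 10.100000 − 70.510000·(8.010000)/(97.641900) = 4.315751;  |Δ| = 5.784249
F(4.315751) = -12.874297
x₃ = 4.315751 − (-12.874297)·(-5.784249)/(-83.384297) = 5.208822;  |Δ| = 0.893072
F(5.208822) = -4.368172
x₄ = 5.208822 − (-4.368172)·(0.893072)/(8.506125) = 5.667443;  |Δ| = 0.458621
F(5.667443) = 0.619915
x₅ = 5.667443 − 0.619915·(0.458621)/(4.988087) = 5.610446;  |Δ| = 0.056997
F(5.610446) = -0.022891
x₆ = 5.610446 − (-0.022891)·(-0.056997)/(-0.642806) = 5.612476;  |Δ| = 0.002030
F(5.612476) = -0.000112
x₇ = 5.612476 − (-0.000112)·(0.002030)/(0.022780) = 5.612486;  |Δ| = 0.000010
|x₇ − x₆| = 0.000010 < 0.001

n = 7, xₙ = 5.6125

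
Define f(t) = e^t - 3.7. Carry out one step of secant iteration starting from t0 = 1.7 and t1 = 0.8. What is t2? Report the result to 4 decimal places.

f(1.7) = 1.773947, f(0.8) = -1.474459
t2 = 0.800000 − (-1.474459)·(0.800000 − 1.700000) / (-1.474459 − 1.773947) = 0.800000 − (1.327013)/(-3.248406) = 1.208512

1.2085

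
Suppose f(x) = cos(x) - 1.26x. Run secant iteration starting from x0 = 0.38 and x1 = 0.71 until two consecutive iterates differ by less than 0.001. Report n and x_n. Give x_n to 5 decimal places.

n = 4, x_n = 0.63768

f(0.38) = 0.4498646, f(0.71) = -0.1362381
x2 = 0.7100000 − (-0.1362381)·(0.3300000)/(-0.5861028) = 0.6332923;  |Δ| = 0.0767077
f(0.6332923) = 0.0081351
x3 = 0.6332923 − 0.0081351·(-0.0767077)/(0.1443733) = 0.6376147;  |Δ| = 0.0043223
f(0.6376147) = 0.0001235
x4 = 0.6376147 − 0.0001235·(0.0043223)/(-0.0080116) = 0.6376813;  |Δ| = 0.0000666
|x4 − x3| = 0.0000666 < 0.001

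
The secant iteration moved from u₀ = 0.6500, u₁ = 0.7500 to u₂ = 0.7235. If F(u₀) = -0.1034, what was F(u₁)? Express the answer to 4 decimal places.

0.0373

The secant line through (0.6500, -0.1034) and (0.7500, F(u₁)) crosses zero at u₂ = 0.7235.
So (0.6500, -0.1034), (0.7500, F(u₁)), (0.7235, 0) are collinear:
F(u₁) = -0.1034 · (0.7500 − 0.7235) / (0.6500 − 0.7235) = -0.1034 · (0.026500)/(-0.073500) = 0.037280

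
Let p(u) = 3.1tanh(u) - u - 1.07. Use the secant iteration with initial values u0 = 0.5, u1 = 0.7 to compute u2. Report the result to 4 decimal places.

p(0.5) = -0.137437, p(0.7) = 0.103540
u2 = 0.700000 − 0.103540·(0.700000 − 0.500000) / (0.103540 − (-0.137437)) = 0.700000 − (0.020708)/(0.240977) = 0.614066

0.6141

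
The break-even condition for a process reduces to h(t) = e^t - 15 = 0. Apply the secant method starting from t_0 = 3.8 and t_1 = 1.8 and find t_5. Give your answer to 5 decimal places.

h(3.8) = 29.7011845, h(1.8) = -8.9503525
t_2 = 1.8000000 − (-8.9503525)·(1.8000000 − 3.8000000) / (-8.9503525 − 29.7011845) = 1.8000000 − (17.9007051)/(-38.6515370) = 2.2631305
h(2.2631305) = -5.3868641
t_3 = 2.2631305 − (-5.3868641)·(2.2631305 − 1.8000000) / (-5.3868641 − (-8.9503525)) = 2.2631305 − (-2.4948210)/(3.5634884) = 2.9632369
h(2.9632369) = 4.3605379
t_4 = 2.9632369 − 4.3605379·(2.9632369 − 2.2631305) / (4.3605379 − (-5.3868641)) = 2.9632369 − (3.0528404)/(9.7474020) = 2.6500416
h(2.6500416) = -0.8453729
t_5 = 2.6500416 − (-0.8453729)·(2.6500416 − 2.9632369) / (-0.8453729 − 4.3605379) = 2.6500416 − (0.2647668)/(-5.2059108) = 2.7009005

2.70090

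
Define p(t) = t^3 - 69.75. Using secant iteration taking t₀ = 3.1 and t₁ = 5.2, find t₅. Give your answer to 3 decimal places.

4.116

p(3.1) = -39.95900, p(5.2) = 70.85800
t₂ = 5.20000 − 70.85800·(5.20000 − 3.10000) / (70.85800 − (-39.95900)) = 5.20000 − (148.80180)/(110.81700) = 3.85723
p(3.85723) = -12.36129
t₃ = 3.85723 − (-12.36129)·(3.85723 − 5.20000) / (-12.36129 − 70.85800) = 3.85723 − (16.59838)/(-83.21929) = 4.05668
p(4.05668) = -2.99048
t₄ = 4.05668 − (-2.99048)·(4.05668 − 3.85723) / (-2.99048 − (-12.36129)) = 4.05668 − (-0.59646)/(9.37082) = 4.12033
p(4.12033) = 0.20154
t₅ = 4.12033 − 0.20154·(4.12033 − 4.05668) / (0.20154 − (-2.99048)) = 4.12033 − (0.01283)/(3.19201) = 4.11632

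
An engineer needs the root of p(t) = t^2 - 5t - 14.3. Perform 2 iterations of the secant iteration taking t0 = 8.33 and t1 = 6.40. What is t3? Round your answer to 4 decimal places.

p(8.33) = 13.438900, p(6.40) = -5.340000
t2 = 6.400000 − (-5.340000)·(6.400000 − 8.330000) / (-5.340000 − 13.438900) = 6.400000 − (10.306200)/(-18.778900) = 6.948818
p(6.948818) = -0.758018
t3 = 6.948818 − (-0.758018)·(6.948818 − 6.400000) / (-0.758018 − (-5.340000)) = 6.948818 − (-0.416014)/(4.581982) = 7.039611

7.0396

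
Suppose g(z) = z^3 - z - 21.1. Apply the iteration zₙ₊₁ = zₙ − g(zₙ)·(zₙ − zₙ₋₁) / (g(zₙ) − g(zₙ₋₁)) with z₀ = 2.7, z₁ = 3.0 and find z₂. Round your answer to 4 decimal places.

g(2.7) = -4.117000, g(3.0) = 2.900000
z₂ = 3.000000 − 2.900000·(3.000000 − 2.700000) / (2.900000 − (-4.117000)) = 3.000000 − (0.870000)/(7.017000) = 2.876015

2.8760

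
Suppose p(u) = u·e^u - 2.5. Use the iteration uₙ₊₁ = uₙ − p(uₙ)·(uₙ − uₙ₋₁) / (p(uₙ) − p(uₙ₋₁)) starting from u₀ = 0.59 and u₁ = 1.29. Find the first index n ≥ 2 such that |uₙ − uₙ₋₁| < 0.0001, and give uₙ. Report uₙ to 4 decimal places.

p(0.59) = -1.435647, p(1.29) = 2.186295
u₂ = 1.290000 − 2.186295·(0.700000)/(3.621941) = 0.867462;  |Δ| = 0.422538
p(0.867462) = -0.434692
u₃ = 0.867462 − (-0.434692)·(-0.422538)/(-2.620987) = 0.937541;  |Δ| = 0.070078
p(0.937541) = -0.105809
u₄ = 0.937541 − (-0.105809)·(0.070078)/(0.328882) = 0.960086;  |Δ| = 0.022546
p(0.960086) = 0.007670
u₅ = 0.960086 − 0.007670·(0.022546)/(0.113480) = 0.958562;  |Δ| = 0.001524
p(0.958562) = -0.000123
u₆ = 0.958562 − (-0.000123)·(-0.001524)/(-0.007793) = 0.958586;  |Δ| = 0.000024
|u₆ − u₅| = 0.000024 < 0.0001

n = 6, uₙ = 0.9586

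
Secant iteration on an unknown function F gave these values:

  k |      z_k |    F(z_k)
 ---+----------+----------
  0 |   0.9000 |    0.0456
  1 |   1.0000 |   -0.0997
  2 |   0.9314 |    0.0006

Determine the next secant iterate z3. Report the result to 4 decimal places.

0.9318

z3 = 0.9314 − 0.0006·(0.9314 − 1.0000) / (0.0006 − (-0.0997))
   = 0.9314 − (-0.000041)/(0.100300) = 0.931810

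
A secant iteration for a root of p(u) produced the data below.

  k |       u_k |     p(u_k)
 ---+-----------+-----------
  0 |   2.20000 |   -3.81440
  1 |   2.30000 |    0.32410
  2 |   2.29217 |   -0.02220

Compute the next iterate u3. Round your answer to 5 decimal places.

u3 = 2.29217 − (-0.02220)·(2.29217 − 2.30000) / (-0.02220 − 0.32410)
   = 2.29217 − (0.0001738)/(-0.3463000) = 2.2926720

2.29267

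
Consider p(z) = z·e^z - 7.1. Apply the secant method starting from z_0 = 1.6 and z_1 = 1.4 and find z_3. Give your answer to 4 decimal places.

p(1.6) = 0.824852, p(1.4) = -1.422720
z_2 = 1.400000 − (-1.422720)·(1.400000 − 1.600000) / (-1.422720 − 0.824852) = 1.400000 − (0.284544)/(-2.247572) = 1.526601
p(1.526601) = -0.073814
z_3 = 1.526601 − (-0.073814)·(1.526601 − 1.400000) / (-0.073814 − (-1.422720)) = 1.526601 − (-0.009345)/(1.348906) = 1.533528

1.5335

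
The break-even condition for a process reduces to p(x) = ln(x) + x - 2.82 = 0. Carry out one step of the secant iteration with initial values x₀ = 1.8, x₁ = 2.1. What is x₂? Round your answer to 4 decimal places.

p(1.8) = -0.432213, p(2.1) = 0.021937
x₂ = 2.100000 − 0.021937·(2.100000 − 1.800000) / (0.021937 − (-0.432213)) = 2.100000 − (0.006581)/(0.454151) = 2.085509

2.0855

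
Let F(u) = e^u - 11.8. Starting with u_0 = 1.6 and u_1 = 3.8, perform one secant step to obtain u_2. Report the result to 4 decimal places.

1.9790

F(1.6) = -6.846968, F(3.8) = 32.901184
u_2 = 3.800000 − 32.901184·(3.800000 − 1.600000) / (32.901184 − (-6.846968)) = 3.800000 − (72.382606)/(39.748152) = 1.978969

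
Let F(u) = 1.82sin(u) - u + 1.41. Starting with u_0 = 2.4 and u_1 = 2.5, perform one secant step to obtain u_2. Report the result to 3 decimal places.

F(2.4) = 0.23934, F(2.5) = -0.00078
u_2 = 2.50000 − (-0.00078)·(2.50000 − 2.40000) / (-0.00078 − 0.23934) = 2.50000 − (-0.00008)/(-0.24012) = 2.49967

2.500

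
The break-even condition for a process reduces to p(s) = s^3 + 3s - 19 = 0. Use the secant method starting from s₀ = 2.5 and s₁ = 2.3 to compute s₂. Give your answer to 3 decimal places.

p(2.5) = 4.12500, p(2.3) = 0.06700
s₂ = 2.30000 − 0.06700·(2.30000 − 2.50000) / (0.06700 − 4.12500) = 2.30000 − (-0.01340)/(-4.05800) = 2.29670

2.297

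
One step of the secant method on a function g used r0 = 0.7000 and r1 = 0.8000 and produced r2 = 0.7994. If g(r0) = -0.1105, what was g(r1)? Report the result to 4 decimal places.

The secant line through (0.7000, -0.1105) and (0.8000, g(r1)) crosses zero at r2 = 0.7994.
So (0.7000, -0.1105), (0.8000, g(r1)), (0.7994, 0) are collinear:
g(r1) = -0.1105 · (0.8000 − 0.7994) / (0.7000 − 0.7994) = -0.1105 · (0.000600)/(-0.099400) = 0.000667

0.0007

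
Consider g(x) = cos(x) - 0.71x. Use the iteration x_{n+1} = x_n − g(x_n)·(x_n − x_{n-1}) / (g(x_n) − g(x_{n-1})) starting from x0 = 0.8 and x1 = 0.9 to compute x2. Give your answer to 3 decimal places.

0.888

g(0.8) = 0.12871, g(0.9) = -0.01739
x2 = 0.90000 − (-0.01739)·(0.90000 − 0.80000) / (-0.01739 − 0.12871) = 0.90000 − (-0.00174)/(-0.14610) = 0.88810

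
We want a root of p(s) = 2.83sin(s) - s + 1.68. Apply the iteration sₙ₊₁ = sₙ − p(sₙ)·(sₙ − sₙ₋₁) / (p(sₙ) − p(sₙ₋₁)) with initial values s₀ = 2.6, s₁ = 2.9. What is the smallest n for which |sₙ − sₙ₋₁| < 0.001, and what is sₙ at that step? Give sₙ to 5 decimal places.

n = 4, sₙ = 2.75279

p(2.6) = 0.5388689, p(2.9) = -0.5429244
s₂ = 2.9000000 − (-0.5429244)·(0.3000000)/(-1.0817933) = 2.7494377;  |Δ| = 0.1505623
p(2.7494377) = 0.0121337
s₃ = 2.7494377 − 0.0121337·(-0.1505623)/(0.5550581) = 2.7527290;  |Δ| = 0.0032913
p(2.7527290) = 0.0002292
s₄ = 2.7527290 − 0.0002292·(0.0032913)/(-0.0119045) = 2.7527924;  |Δ| = 0.0000634
|s₄ − s₃| = 0.0000634 < 0.001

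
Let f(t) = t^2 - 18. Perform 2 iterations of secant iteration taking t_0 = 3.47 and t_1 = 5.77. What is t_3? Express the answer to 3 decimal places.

f(3.47) = -5.95910, f(5.77) = 15.29290
t_2 = 5.77000 − 15.29290·(5.77000 − 3.47000) / (15.29290 − (-5.95910)) = 5.77000 − (35.17367)/(21.25200) = 4.11492
f(4.11492) = -1.06740
t_3 = 4.11492 − (-1.06740)·(4.11492 − 5.77000) / (-1.06740 − 15.29290) = 4.11492 − (1.76663)/(-16.36030) = 4.22291

4.223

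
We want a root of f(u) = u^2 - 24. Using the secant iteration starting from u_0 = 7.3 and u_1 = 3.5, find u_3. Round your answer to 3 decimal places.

4.953

f(7.3) = 29.29000, f(3.5) = -11.75000
u_2 = 3.50000 − (-11.75000)·(3.50000 − 7.30000) / (-11.75000 − 29.29000) = 3.50000 − (44.65000)/(-41.04000) = 4.58796
f(4.58796) = -2.95060
u_3 = 4.58796 − (-2.95060)·(4.58796 − 3.50000) / (-2.95060 − (-11.75000)) = 4.58796 − (-3.21014)/(8.79940) = 4.95278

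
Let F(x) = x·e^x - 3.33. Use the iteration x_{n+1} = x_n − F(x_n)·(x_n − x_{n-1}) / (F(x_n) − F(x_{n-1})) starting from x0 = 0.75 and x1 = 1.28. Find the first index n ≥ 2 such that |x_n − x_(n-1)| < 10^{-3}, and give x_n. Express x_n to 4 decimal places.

n = 5, x_n = 1.1040

F(0.75) = -1.742250, F(1.28) = 1.273699
x2 = 1.280000 − 1.273699·(0.530000)/(3.015949) = 1.056170;  |Δ| = 0.223830
F(1.056170) = -0.293156
x3 = 1.056170 − (-0.293156)·(-0.223830)/(-1.566855) = 1.098048;  |Δ| = 0.041878
F(1.098048) = -0.037714
x4 = 1.098048 − (-0.037714)·(0.041878)/(0.255442) = 1.104231;  |Δ| = 0.006183
F(1.104231) = 0.001359
x5 = 1.104231 − 0.001359·(0.006183)/(0.039072) = 1.104016;  |Δ| = 0.000215
|x5 − x4| = 0.000215 < 10^{-3}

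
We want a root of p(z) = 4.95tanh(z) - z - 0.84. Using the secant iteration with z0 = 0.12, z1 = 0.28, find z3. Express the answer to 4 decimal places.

0.2168

p(0.12) = -0.368835, p(0.28) = 0.230880
z2 = 0.280000 − 0.230880·(0.280000 − 0.120000) / (0.230880 − (-0.368835)) = 0.280000 − (0.036941)/(0.599715) = 0.218403
p(0.218403) = 0.005823
z3 = 0.218403 − 0.005823·(0.218403 − 0.280000) / (0.005823 − 0.230880) = 0.218403 − (-0.000359)/(-0.225057) = 0.216809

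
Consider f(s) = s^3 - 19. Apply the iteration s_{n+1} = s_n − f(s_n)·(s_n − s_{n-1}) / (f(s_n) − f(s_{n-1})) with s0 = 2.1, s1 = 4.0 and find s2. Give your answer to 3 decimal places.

2.438

f(2.1) = -9.73900, f(4.0) = 45.00000
s2 = 4.00000 − 45.00000·(4.00000 − 2.10000) / (45.00000 − (-9.73900)) = 4.00000 − (85.50000)/(54.73900) = 2.43804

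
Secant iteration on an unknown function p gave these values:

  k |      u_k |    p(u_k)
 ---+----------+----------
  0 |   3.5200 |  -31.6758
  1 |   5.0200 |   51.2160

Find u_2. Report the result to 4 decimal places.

u_2 = 5.0200 − 51.2160·(5.0200 − 3.5200) / (51.2160 − (-31.6758))
   = 5.0200 − (76.824000)/(82.891800) = 4.093201

4.0932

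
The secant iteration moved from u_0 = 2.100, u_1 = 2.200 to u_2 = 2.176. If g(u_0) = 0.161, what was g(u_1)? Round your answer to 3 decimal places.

-0.051

The secant line through (2.100, 0.161) and (2.200, g(u_1)) crosses zero at u_2 = 2.176.
So (2.100, 0.161), (2.200, g(u_1)), (2.176, 0) are collinear:
g(u_1) = 0.161 · (2.200 − 2.176) / (2.100 − 2.176) = 0.161 · (0.02400)/(-0.07600) = -0.05084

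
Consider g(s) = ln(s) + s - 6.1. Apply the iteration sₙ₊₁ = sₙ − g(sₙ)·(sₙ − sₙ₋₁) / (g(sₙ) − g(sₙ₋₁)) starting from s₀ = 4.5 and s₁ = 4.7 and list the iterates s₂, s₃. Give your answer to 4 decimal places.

4.5788, 4.5786

g(4.5) = -0.095923, g(4.7) = 0.147563
s₂ = 4.700000 − 0.147563·(4.700000 − 4.500000) / (0.147563 − (-0.095923)) = 4.700000 − (0.029513)/(0.243485) = 4.578791
g(4.578791) = 0.000226
s₃ = 4.578791 − 0.000226·(4.578791 − 4.700000) / (0.000226 − 0.147563) = 4.578791 − (-0.000027)/(-0.147336) = 4.578605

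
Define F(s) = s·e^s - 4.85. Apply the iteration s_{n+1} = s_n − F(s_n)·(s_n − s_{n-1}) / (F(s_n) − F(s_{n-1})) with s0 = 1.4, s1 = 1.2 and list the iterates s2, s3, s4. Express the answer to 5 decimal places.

1.30228, 1.30998, 1.30940

F(1.4) = 0.8272800, F(1.2) = -0.8658597
s2 = 1.2000000 − (-0.8658597)·(1.2000000 − 1.4000000) / (-0.8658597 − 0.8272800) = 1.2000000 − (0.1731719)/(-1.6931396) = 1.3022786
F(1.3022786) = -0.0606530
s3 = 1.3022786 − (-0.0606530)·(1.3022786 − 1.2000000) / (-0.0606530 − (-0.8658597)) = 1.3022786 − (-0.0062035)/(0.8052067) = 1.3099828
F(1.3099828) = 0.0049405
s4 = 1.3099828 − 0.0049405·(1.3099828 − 1.3022786) / (0.0049405 − (-0.0606530)) = 1.3099828 − (0.0000381)/(0.0655935) = 1.3094025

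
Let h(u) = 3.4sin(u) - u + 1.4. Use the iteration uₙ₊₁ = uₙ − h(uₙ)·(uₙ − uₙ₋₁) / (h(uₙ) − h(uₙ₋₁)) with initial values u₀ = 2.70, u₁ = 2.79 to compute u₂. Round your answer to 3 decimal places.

h(2.70) = 0.15309, h(2.79) = -0.21906
u₂ = 2.79000 − (-0.21906)·(2.79000 − 2.70000) / (-0.21906 − 0.15309) = 2.79000 − (-0.01972)/(-0.37215) = 2.73702

2.737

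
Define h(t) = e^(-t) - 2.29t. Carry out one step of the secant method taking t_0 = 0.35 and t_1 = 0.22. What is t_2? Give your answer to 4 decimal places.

h(0.35) = -0.096812, h(0.22) = 0.298719
t_2 = 0.220000 − 0.298719·(0.220000 − 0.350000) / (0.298719 − (-0.096812)) = 0.220000 − (-0.038833)/(0.395531) = 0.318181

0.3182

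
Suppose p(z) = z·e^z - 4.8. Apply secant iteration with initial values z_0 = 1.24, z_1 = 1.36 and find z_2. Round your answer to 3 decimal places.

p(1.24) = -0.51504, p(1.36) = 0.49882
z_2 = 1.36000 − 0.49882·(1.36000 − 1.24000) / (0.49882 − (-0.51504)) = 1.36000 − (0.05986)/(1.01386) = 1.30096

1.301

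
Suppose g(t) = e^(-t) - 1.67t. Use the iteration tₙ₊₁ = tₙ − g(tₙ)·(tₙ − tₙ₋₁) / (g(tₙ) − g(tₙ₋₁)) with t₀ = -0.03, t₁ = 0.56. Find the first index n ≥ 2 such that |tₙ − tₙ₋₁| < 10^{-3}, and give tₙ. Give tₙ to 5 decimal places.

n = 4, tₙ = 0.40099

g(-0.03) = 1.0805545, g(0.56) = -0.3639909
t₂ = 0.5600000 − (-0.3639909)·(0.5900000)/(-1.4445455) = 0.4113341;  |Δ| = 0.1486659
g(0.4113341) = -0.0241625
t₃ = 0.4113341 − (-0.0241625)·(-0.1486659)/(0.3398285) = 0.4007637;  |Δ| = 0.0105704
g(0.4007637) = 0.0005330
t₄ = 0.4007637 − 0.0005330·(-0.0105704)/(0.0246955) = 0.4009918;  |Δ| = 0.0002282
|t₄ − t₃| = 0.0002282 < 10^{-3}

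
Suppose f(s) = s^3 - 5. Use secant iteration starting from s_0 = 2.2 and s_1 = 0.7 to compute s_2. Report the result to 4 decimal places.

1.3779

f(2.2) = 5.648000, f(0.7) = -4.657000
s_2 = 0.700000 − (-4.657000)·(0.700000 − 2.200000) / (-4.657000 − 5.648000) = 0.700000 − (6.985500)/(-10.305000) = 1.377875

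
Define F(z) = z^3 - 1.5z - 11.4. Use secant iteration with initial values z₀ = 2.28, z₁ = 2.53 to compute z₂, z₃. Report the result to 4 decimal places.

F(2.28) = -2.967648, F(2.53) = 0.999277
z₂ = 2.530000 − 0.999277·(2.530000 − 2.280000) / (0.999277 − (-2.967648)) = 2.530000 − (0.249819)/(3.966925) = 2.467024
F(2.467024) = -0.085709
z₃ = 2.467024 − (-0.085709)·(2.467024 − 2.530000) / (-0.085709 − 0.999277) = 2.467024 − (0.005398)/(-1.084986) = 2.471999

2.4670, 2.4720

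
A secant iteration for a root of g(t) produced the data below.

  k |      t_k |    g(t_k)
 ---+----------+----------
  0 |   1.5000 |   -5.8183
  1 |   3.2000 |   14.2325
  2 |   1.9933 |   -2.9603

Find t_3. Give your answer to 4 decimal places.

t_3 = 1.9933 − (-2.9603)·(1.9933 − 3.2000) / (-2.9603 − 14.2325)
   = 1.9933 − (3.572194)/(-17.192800) = 2.201073

2.2011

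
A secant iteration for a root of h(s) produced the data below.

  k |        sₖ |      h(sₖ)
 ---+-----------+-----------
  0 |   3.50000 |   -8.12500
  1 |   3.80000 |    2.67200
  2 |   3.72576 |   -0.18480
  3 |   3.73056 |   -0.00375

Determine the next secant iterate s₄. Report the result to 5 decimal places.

3.73066

s₄ = 3.73056 − (-0.00375)·(3.73056 − 3.72576) / (-0.00375 − (-0.18480))
   = 3.73056 − (-0.0000180)/(0.1810500) = 3.7306594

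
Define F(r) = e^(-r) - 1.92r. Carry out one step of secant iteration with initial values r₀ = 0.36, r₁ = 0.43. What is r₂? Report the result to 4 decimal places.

0.3625

F(0.36) = 0.006476, F(0.43) = -0.175091
r₂ = 0.430000 − (-0.175091)·(0.430000 − 0.360000) / (-0.175091 − 0.006476) = 0.430000 − (-0.012256)/(-0.181567) = 0.362497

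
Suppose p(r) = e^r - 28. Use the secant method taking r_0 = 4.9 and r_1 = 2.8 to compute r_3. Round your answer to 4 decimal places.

p(4.9) = 106.289780, p(2.8) = -11.555353
r_2 = 2.800000 − (-11.555353)·(2.800000 − 4.900000) / (-11.555353 − 106.289780) = 2.800000 − (24.266242)/(-117.845133) = 3.005916
p(3.005916) = -7.795277
r_3 = 3.005916 − (-7.795277)·(3.005916 − 2.800000) / (-7.795277 − (-11.555353)) = 3.005916 − (-1.605175)/(3.760076) = 3.432816

3.4328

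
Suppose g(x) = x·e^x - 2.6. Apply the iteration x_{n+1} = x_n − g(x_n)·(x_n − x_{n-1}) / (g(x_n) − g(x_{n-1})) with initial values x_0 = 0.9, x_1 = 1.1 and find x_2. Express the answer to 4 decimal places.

0.9708

g(0.9) = -0.386357, g(1.1) = 0.704583
x_2 = 1.100000 − 0.704583·(1.100000 − 0.900000) / (0.704583 − (-0.386357)) = 1.100000 − (0.140917)/(1.090940) = 0.970830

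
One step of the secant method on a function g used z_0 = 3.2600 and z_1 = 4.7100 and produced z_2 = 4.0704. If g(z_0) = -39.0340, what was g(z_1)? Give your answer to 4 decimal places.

The secant line through (3.2600, -39.0340) and (4.7100, g(z_1)) crosses zero at z_2 = 4.0704.
So (3.2600, -39.0340), (4.7100, g(z_1)), (4.0704, 0) are collinear:
g(z_1) = -39.0340 · (4.7100 − 4.0704) / (3.2600 − 4.0704) = -39.0340 · (0.639600)/(-0.810400) = 30.807190

30.8072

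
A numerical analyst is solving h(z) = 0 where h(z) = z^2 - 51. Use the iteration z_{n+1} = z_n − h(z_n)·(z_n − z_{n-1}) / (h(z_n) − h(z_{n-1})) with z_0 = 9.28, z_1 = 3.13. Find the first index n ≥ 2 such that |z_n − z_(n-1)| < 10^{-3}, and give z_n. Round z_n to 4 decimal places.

h(9.28) = 35.118400, h(3.13) = -41.203100
z_2 = 3.130000 − (-41.203100)·(-6.150000)/(-76.321500) = 6.450153;  |Δ| = 3.320153
h(6.450153) = -9.395525
z_3 = 6.450153 − (-9.395525)·(3.320153)/(31.807575) = 7.430881;  |Δ| = 0.980728
h(7.430881) = 4.217995
z_4 = 7.430881 − 4.217995·(0.980728)/(13.613520) = 7.127014;  |Δ| = 0.303867
h(7.127014) = -0.205676
z_5 = 7.127014 − (-0.205676)·(-0.303867)/(-4.423671) = 7.141142;  |Δ| = 0.014128
h(7.141142) = -0.004093
z_6 = 7.141142 − (-0.004093)·(0.014128)/(0.201582) = 7.141429;  |Δ| = 0.000287
|z_6 − z_5| = 0.000287 < 10^{-3}

n = 6, z_n = 7.1414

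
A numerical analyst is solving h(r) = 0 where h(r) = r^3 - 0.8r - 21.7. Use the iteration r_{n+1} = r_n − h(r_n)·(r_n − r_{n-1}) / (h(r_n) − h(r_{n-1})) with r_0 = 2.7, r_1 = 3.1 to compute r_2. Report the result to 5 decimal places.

h(2.7) = -4.1770000, h(3.1) = 5.6110000
r_2 = 3.1000000 − 5.6110000·(3.1000000 − 2.7000000) / (5.6110000 − (-4.1770000)) = 3.1000000 − (2.2444000)/(9.7880000) = 2.8706988

2.87070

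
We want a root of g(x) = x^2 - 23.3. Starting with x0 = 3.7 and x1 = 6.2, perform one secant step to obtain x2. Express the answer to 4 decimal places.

4.6707

g(3.7) = -9.610000, g(6.2) = 15.140000
x2 = 6.200000 − 15.140000·(6.200000 − 3.700000) / (15.140000 − (-9.610000)) = 6.200000 − (37.850000)/(24.750000) = 4.670707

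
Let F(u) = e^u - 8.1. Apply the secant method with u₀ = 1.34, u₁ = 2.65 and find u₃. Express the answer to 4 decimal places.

F(1.34) = -4.280956, F(2.65) = 6.054039
u₂ = 2.650000 − 6.054039·(2.650000 − 1.340000) / (6.054039 − (-4.280956)) = 2.650000 − (7.930791)/(10.334995) = 1.882628
F(1.882628) = -1.529253
u₃ = 1.882628 − (-1.529253)·(1.882628 − 2.650000) / (-1.529253 − 6.054039) = 1.882628 − (1.173507)/(-7.583292) = 2.037377

2.0374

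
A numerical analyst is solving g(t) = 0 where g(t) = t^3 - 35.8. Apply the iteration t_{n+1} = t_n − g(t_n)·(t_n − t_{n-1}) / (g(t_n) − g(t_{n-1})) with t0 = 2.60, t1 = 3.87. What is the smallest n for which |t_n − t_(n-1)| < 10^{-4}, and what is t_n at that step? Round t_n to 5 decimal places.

g(2.60) = -18.2240000, g(3.87) = 22.1606030
t2 = 3.8700000 − 22.1606030·(1.2700000)/(40.3846030) = 3.1731016;  |Δ| = 0.6968984
g(3.1731016) = -3.8513929
t3 = 3.1731016 − (-3.8513929)·(-0.6968984)/(-26.0119959) = 3.2762859;  |Δ| = 0.1031843
g(3.2762859) = -0.6321861
t4 = 3.2762859 − (-0.6321861)·(0.1031843)/(3.2192069) = 3.2965492;  |Δ| = 0.0202633
g(3.2965492) = 0.0243790
t5 = 3.2965492 − 0.0243790·(0.0202633)/(0.6565651) = 3.2957968;  |Δ| = 0.0007524
g(3.2957968) = -0.0001449
t6 = 3.2957968 − (-0.0001449)·(-0.0007524)/(-0.0245239) = 3.2958012;  |Δ| = 0.0000044
|t6 − t5| = 0.0000044 < 10^{-4}

n = 6, t_n = 3.29580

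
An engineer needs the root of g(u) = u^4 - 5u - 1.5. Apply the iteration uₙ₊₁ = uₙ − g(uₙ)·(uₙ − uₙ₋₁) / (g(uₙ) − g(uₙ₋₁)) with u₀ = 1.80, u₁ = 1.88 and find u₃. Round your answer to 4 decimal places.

1.8001

g(1.80) = -0.002400, g(1.88) = 1.591983
u₂ = 1.880000 − 1.591983·(1.880000 − 1.800000) / (1.591983 − (-0.002400)) = 1.880000 − (0.127359)/(1.594383) = 1.800120
g(1.800120) = -0.000193
u₃ = 1.800120 − (-0.000193)·(1.800120 − 1.880000) / (-0.000193 − 1.591983) = 1.800120 − (0.000015)/(-1.592176) = 1.800130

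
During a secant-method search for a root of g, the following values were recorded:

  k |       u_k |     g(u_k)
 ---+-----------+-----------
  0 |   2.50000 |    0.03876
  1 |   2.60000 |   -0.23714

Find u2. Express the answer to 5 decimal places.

2.51405

u2 = 2.60000 − (-0.23714)·(2.60000 − 2.50000) / (-0.23714 − 0.03876)
   = 2.60000 − (-0.0237140)/(-0.2759000) = 2.5140486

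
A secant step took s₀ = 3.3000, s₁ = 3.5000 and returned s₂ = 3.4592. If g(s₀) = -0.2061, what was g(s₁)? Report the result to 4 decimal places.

The secant line through (3.3000, -0.2061) and (3.5000, g(s₁)) crosses zero at s₂ = 3.4592.
So (3.3000, -0.2061), (3.5000, g(s₁)), (3.4592, 0) are collinear:
g(s₁) = -0.2061 · (3.5000 − 3.4592) / (3.3000 − 3.4592) = -0.2061 · (0.040800)/(-0.159200) = 0.052820

0.0528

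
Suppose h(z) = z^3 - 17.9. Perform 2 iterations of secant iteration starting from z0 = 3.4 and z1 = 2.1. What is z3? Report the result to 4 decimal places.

h(3.4) = 21.404000, h(2.1) = -8.639000
z2 = 2.100000 − (-8.639000)·(2.100000 − 3.400000) / (-8.639000 − 21.404000) = 2.100000 − (11.230700)/(-30.043000) = 2.473821
h(2.473821) = -2.760737
z3 = 2.473821 − (-2.760737)·(2.473821 − 2.100000) / (-2.760737 − (-8.639000)) = 2.473821 − (-1.032021)/(5.878263) = 2.649386

2.6494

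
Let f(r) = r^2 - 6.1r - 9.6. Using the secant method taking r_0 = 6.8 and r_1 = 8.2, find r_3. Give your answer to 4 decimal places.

f(6.8) = -4.840000, f(8.2) = 7.620000
r_2 = 8.200000 − 7.620000·(8.200000 − 6.800000) / (7.620000 − (-4.840000)) = 8.200000 − (10.668000)/(12.460000) = 7.343820
f(7.343820) = -0.465608
r_3 = 7.343820 − (-0.465608)·(7.343820 − 8.200000) / (-0.465608 − 7.620000) = 7.343820 − (0.398644)/(-8.085608) = 7.393123

7.3931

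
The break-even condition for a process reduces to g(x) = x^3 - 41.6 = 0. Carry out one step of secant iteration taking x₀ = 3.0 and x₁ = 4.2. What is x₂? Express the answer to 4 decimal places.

g(3.0) = -14.600000, g(4.2) = 32.488000
x₂ = 4.200000 − 32.488000·(4.200000 − 3.000000) / (32.488000 − (-14.600000)) = 4.200000 − (38.985600)/(47.088000) = 3.372069

3.3721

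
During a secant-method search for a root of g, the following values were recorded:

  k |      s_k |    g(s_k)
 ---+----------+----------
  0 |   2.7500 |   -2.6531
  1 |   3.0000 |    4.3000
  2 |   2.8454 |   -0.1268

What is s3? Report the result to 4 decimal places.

s3 = 2.8454 − (-0.1268)·(2.8454 − 3.0000) / (-0.1268 − 4.3000)
   = 2.8454 − (0.019603)/(-4.426800) = 2.849828

2.8498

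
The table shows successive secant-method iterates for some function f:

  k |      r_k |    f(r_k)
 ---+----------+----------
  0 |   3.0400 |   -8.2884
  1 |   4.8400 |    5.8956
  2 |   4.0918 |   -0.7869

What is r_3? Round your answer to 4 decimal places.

4.1799

r_3 = 4.0918 − (-0.7869)·(4.0918 − 4.8400) / (-0.7869 − 5.8956)
   = 4.0918 − (0.588759)/(-6.682500) = 4.179905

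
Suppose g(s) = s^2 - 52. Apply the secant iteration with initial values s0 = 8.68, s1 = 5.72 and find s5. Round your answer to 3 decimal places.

7.211

g(8.68) = 23.34240, g(5.72) = -19.28160
s2 = 5.72000 − (-19.28160)·(5.72000 − 8.68000) / (-19.28160 − 23.34240) = 5.72000 − (57.07354)/(-42.62400) = 7.05900
g(7.05900) = -2.17052
s3 = 7.05900 − (-2.17052)·(7.05900 − 5.72000) / (-2.17052 − (-19.28160)) = 7.05900 − (-2.90632)/(17.11108) = 7.22885
g(7.22885) = 0.25628
s4 = 7.22885 − 0.25628·(7.22885 − 7.05900) / (0.25628 − (-2.17052)) = 7.22885 − (0.04353)/(2.42680) = 7.21091
g(7.21091) = -0.00272
s5 = 7.21091 − (-0.00272)·(7.21091 − 7.22885) / (-0.00272 − 0.25628) = 7.21091 − (0.00005)/(-0.25900) = 7.21110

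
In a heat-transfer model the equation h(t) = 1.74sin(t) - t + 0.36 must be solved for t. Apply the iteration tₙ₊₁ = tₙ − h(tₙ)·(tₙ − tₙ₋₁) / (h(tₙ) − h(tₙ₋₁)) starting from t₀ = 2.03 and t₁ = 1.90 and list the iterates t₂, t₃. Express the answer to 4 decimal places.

h(2.03) = -0.110254, h(1.90) = 0.106562
t₂ = 1.900000 − 0.106562·(1.900000 − 2.030000) / (0.106562 − (-0.110254)) = 1.900000 − (-0.013853)/(0.216816) = 1.963893
h(1.963893) = 0.003392
t₃ = 1.963893 − 0.003392·(1.963893 − 1.900000) / (0.003392 − 0.106562) = 1.963893 − (0.000217)/(-0.103170) = 1.965994

1.9639, 1.9660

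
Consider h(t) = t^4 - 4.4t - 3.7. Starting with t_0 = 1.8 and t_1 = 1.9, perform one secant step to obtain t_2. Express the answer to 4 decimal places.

1.8536

h(1.8) = -1.122400, h(1.9) = 0.972100
t_2 = 1.900000 − 0.972100·(1.900000 − 1.800000) / (0.972100 − (-1.122400)) = 1.900000 − (0.097210)/(2.094500) = 1.853588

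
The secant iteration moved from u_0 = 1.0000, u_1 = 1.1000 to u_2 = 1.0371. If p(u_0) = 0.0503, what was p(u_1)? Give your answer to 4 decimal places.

-0.0853

The secant line through (1.0000, 0.0503) and (1.1000, p(u_1)) crosses zero at u_2 = 1.0371.
So (1.0000, 0.0503), (1.1000, p(u_1)), (1.0371, 0) are collinear:
p(u_1) = 0.0503 · (1.1000 − 1.0371) / (1.0000 − 1.0371) = 0.0503 · (0.062900)/(-0.037100) = -0.085280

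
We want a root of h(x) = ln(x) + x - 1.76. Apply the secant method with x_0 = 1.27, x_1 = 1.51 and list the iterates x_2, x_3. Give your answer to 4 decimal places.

h(1.27) = -0.250983, h(1.51) = 0.162110
x_2 = 1.510000 − 0.162110·(1.510000 − 1.270000) / (0.162110 − (-0.250983)) = 1.510000 − (0.038906)/(0.413093) = 1.415817
h(1.415817) = 0.003524
x_3 = 1.415817 − 0.003524·(1.415817 − 1.510000) / (0.003524 − 0.162110) = 1.415817 − (-0.000332)/(-0.158586) = 1.413724

1.4158, 1.4137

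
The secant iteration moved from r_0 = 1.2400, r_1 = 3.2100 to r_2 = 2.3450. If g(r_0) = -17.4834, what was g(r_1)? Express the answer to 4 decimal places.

The secant line through (1.2400, -17.4834) and (3.2100, g(r_1)) crosses zero at r_2 = 2.3450.
So (1.2400, -17.4834), (3.2100, g(r_1)), (2.3450, 0) are collinear:
g(r_1) = -17.4834 · (3.2100 − 2.3450) / (1.2400 − 2.3450) = -17.4834 · (0.865000)/(-1.105000) = 13.686100

13.6861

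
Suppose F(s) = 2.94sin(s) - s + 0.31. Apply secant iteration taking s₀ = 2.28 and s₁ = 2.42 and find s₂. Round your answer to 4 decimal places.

2.3652

F(2.28) = 0.261109, F(2.42) = -0.167891
s₂ = 2.420000 − (-0.167891)·(2.420000 − 2.280000) / (-0.167891 − 0.261109) = 2.420000 − (-0.023505)/(-0.429001) = 2.365210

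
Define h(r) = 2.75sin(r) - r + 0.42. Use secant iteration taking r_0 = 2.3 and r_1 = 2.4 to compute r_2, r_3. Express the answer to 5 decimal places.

h(2.3) = 0.1706893, h(2.4) = -0.1224763
r_2 = 2.4000000 − (-0.1224763)·(2.4000000 − 2.3000000) / (-0.1224763 − 0.1706893) = 2.4000000 − (-0.0122476)/(-0.2931656) = 2.3582228
h(2.3582228) = 0.0023726
r_3 = 2.3582228 − 0.0023726·(2.3582228 − 2.4000000) / (0.0023726 − (-0.1224763)) = 2.3582228 − (-0.0000991)/(0.1248488) = 2.3590168

2.35822, 2.35902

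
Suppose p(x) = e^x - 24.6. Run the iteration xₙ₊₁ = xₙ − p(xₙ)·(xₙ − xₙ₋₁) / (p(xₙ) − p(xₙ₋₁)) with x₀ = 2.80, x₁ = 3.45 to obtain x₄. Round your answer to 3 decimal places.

p(2.80) = -8.15535, p(3.45) = 6.90039
x₂ = 3.45000 − 6.90039·(3.45000 − 2.80000) / (6.90039 − (-8.15535)) = 3.45000 − (4.48526)/(15.05575) = 3.15209
p(3.15209) = -1.21511
x₃ = 3.15209 − (-1.21511)·(3.15209 − 3.45000) / (-1.21511 − 6.90039) = 3.15209 − (0.36199)/(-8.11550) = 3.19670
p(3.19670) = -0.14841
x₄ = 3.19670 − (-0.14841)·(3.19670 − 3.15209) / (-0.14841 − (-1.21511)) = 3.19670 − (-0.00662)/(1.06670) = 3.20290

3.203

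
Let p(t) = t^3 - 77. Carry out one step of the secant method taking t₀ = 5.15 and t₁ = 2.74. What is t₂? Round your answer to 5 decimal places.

p(5.15) = 59.5908750, p(2.74) = -56.4291760
t₂ = 2.7400000 − (-56.4291760)·(2.7400000 − 5.1500000) / (-56.4291760 − 59.5908750) = 2.7400000 − (135.9943142)/(-116.0200510) = 3.9121622

3.91216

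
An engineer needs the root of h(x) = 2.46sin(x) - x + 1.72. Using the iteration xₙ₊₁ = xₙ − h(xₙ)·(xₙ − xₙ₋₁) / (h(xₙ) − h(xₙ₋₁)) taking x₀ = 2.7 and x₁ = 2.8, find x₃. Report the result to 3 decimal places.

h(2.7) = 0.07135, h(2.8) = -0.25593
x₂ = 2.80000 − (-0.25593)·(2.80000 − 2.70000) / (-0.25593 − 0.07135) = 2.80000 − (-0.02559)/(-0.32728) = 2.72180
h(2.72180) = 0.00082
x₃ = 2.72180 − 0.00082·(2.72180 − 2.80000) / (0.00082 − (-0.25593)) = 2.72180 − (-0.00006)/(0.25675) = 2.72205

2.722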